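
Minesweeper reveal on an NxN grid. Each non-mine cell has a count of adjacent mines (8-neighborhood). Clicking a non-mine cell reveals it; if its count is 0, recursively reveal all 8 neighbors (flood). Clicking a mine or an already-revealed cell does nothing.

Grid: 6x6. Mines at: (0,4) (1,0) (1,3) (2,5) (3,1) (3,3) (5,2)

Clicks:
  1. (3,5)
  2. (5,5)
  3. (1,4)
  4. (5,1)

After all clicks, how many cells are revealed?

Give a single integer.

Click 1 (3,5) count=1: revealed 1 new [(3,5)] -> total=1
Click 2 (5,5) count=0: revealed 7 new [(3,4) (4,3) (4,4) (4,5) (5,3) (5,4) (5,5)] -> total=8
Click 3 (1,4) count=3: revealed 1 new [(1,4)] -> total=9
Click 4 (5,1) count=1: revealed 1 new [(5,1)] -> total=10

Answer: 10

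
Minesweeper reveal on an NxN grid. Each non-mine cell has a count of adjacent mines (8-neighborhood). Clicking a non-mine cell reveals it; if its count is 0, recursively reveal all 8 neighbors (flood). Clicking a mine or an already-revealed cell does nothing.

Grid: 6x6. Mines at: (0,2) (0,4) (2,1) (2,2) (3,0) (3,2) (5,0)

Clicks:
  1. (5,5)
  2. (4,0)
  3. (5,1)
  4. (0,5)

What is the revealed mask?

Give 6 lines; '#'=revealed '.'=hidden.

Click 1 (5,5) count=0: revealed 19 new [(1,3) (1,4) (1,5) (2,3) (2,4) (2,5) (3,3) (3,4) (3,5) (4,1) (4,2) (4,3) (4,4) (4,5) (5,1) (5,2) (5,3) (5,4) (5,5)] -> total=19
Click 2 (4,0) count=2: revealed 1 new [(4,0)] -> total=20
Click 3 (5,1) count=1: revealed 0 new [(none)] -> total=20
Click 4 (0,5) count=1: revealed 1 new [(0,5)] -> total=21

Answer: .....#
...###
...###
...###
######
.#####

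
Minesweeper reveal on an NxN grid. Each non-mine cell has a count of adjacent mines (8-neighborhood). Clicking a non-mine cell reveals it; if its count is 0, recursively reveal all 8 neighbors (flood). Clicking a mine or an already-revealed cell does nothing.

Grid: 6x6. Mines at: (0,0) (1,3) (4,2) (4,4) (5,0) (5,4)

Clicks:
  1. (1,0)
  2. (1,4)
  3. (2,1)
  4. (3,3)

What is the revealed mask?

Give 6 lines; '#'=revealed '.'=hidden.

Click 1 (1,0) count=1: revealed 1 new [(1,0)] -> total=1
Click 2 (1,4) count=1: revealed 1 new [(1,4)] -> total=2
Click 3 (2,1) count=0: revealed 10 new [(1,1) (1,2) (2,0) (2,1) (2,2) (3,0) (3,1) (3,2) (4,0) (4,1)] -> total=12
Click 4 (3,3) count=2: revealed 1 new [(3,3)] -> total=13

Answer: ......
###.#.
###...
####..
##....
......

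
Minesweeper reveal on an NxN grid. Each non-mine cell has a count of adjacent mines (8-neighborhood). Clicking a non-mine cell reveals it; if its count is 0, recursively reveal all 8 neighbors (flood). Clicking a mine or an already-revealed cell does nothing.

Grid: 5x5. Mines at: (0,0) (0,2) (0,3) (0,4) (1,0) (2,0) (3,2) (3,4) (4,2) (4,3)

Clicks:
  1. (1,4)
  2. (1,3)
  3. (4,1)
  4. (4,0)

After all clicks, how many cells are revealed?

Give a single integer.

Click 1 (1,4) count=2: revealed 1 new [(1,4)] -> total=1
Click 2 (1,3) count=3: revealed 1 new [(1,3)] -> total=2
Click 3 (4,1) count=2: revealed 1 new [(4,1)] -> total=3
Click 4 (4,0) count=0: revealed 3 new [(3,0) (3,1) (4,0)] -> total=6

Answer: 6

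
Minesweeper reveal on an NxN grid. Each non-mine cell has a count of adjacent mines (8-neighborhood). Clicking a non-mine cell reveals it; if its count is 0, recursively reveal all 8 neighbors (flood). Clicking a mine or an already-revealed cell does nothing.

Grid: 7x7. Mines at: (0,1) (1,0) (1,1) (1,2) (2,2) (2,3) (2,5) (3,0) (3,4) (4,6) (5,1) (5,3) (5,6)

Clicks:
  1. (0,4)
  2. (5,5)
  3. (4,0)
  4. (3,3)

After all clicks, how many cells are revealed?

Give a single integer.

Click 1 (0,4) count=0: revealed 8 new [(0,3) (0,4) (0,5) (0,6) (1,3) (1,4) (1,5) (1,6)] -> total=8
Click 2 (5,5) count=2: revealed 1 new [(5,5)] -> total=9
Click 3 (4,0) count=2: revealed 1 new [(4,0)] -> total=10
Click 4 (3,3) count=3: revealed 1 new [(3,3)] -> total=11

Answer: 11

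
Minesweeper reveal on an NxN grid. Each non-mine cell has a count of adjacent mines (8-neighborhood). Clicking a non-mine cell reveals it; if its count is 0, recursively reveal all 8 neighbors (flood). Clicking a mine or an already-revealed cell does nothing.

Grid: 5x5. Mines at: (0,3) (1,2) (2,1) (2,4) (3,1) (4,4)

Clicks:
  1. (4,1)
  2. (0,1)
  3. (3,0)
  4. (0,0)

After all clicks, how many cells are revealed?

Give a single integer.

Click 1 (4,1) count=1: revealed 1 new [(4,1)] -> total=1
Click 2 (0,1) count=1: revealed 1 new [(0,1)] -> total=2
Click 3 (3,0) count=2: revealed 1 new [(3,0)] -> total=3
Click 4 (0,0) count=0: revealed 3 new [(0,0) (1,0) (1,1)] -> total=6

Answer: 6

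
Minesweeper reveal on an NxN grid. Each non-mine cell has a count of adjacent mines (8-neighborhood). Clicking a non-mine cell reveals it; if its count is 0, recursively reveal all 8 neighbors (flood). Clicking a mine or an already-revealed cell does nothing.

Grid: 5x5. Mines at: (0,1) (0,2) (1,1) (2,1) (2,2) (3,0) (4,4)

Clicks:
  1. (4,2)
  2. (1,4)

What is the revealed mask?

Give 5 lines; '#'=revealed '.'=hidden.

Click 1 (4,2) count=0: revealed 6 new [(3,1) (3,2) (3,3) (4,1) (4,2) (4,3)] -> total=6
Click 2 (1,4) count=0: revealed 7 new [(0,3) (0,4) (1,3) (1,4) (2,3) (2,4) (3,4)] -> total=13

Answer: ...##
...##
...##
.####
.###.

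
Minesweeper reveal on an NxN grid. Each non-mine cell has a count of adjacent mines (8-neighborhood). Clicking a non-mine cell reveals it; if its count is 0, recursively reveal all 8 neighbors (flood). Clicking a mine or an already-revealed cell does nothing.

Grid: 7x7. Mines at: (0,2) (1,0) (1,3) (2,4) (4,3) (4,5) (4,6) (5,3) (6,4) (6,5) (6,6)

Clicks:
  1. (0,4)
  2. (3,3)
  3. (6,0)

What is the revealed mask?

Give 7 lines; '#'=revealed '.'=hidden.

Answer: ....#..
.......
###....
####...
###....
###....
###....

Derivation:
Click 1 (0,4) count=1: revealed 1 new [(0,4)] -> total=1
Click 2 (3,3) count=2: revealed 1 new [(3,3)] -> total=2
Click 3 (6,0) count=0: revealed 15 new [(2,0) (2,1) (2,2) (3,0) (3,1) (3,2) (4,0) (4,1) (4,2) (5,0) (5,1) (5,2) (6,0) (6,1) (6,2)] -> total=17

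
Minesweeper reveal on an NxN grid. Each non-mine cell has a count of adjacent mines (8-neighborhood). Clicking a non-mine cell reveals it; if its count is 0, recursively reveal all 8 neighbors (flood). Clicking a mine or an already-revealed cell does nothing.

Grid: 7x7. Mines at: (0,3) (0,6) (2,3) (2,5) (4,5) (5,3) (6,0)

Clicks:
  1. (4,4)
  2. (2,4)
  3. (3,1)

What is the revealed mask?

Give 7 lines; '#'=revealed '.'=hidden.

Answer: ###....
###....
###.#..
###....
###.#..
###....
.......

Derivation:
Click 1 (4,4) count=2: revealed 1 new [(4,4)] -> total=1
Click 2 (2,4) count=2: revealed 1 new [(2,4)] -> total=2
Click 3 (3,1) count=0: revealed 18 new [(0,0) (0,1) (0,2) (1,0) (1,1) (1,2) (2,0) (2,1) (2,2) (3,0) (3,1) (3,2) (4,0) (4,1) (4,2) (5,0) (5,1) (5,2)] -> total=20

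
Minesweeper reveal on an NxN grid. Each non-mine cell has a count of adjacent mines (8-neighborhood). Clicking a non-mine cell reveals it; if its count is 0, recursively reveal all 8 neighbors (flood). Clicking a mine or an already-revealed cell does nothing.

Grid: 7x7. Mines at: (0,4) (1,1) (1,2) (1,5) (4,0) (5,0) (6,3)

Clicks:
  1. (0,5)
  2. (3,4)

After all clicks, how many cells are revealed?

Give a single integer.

Answer: 28

Derivation:
Click 1 (0,5) count=2: revealed 1 new [(0,5)] -> total=1
Click 2 (3,4) count=0: revealed 27 new [(2,1) (2,2) (2,3) (2,4) (2,5) (2,6) (3,1) (3,2) (3,3) (3,4) (3,5) (3,6) (4,1) (4,2) (4,3) (4,4) (4,5) (4,6) (5,1) (5,2) (5,3) (5,4) (5,5) (5,6) (6,4) (6,5) (6,6)] -> total=28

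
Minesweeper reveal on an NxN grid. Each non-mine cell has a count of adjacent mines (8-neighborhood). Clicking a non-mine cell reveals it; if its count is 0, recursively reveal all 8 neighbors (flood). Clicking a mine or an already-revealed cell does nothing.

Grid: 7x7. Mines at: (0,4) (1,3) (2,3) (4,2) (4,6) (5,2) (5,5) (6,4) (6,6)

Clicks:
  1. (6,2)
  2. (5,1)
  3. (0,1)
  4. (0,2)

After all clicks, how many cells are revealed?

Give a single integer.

Answer: 19

Derivation:
Click 1 (6,2) count=1: revealed 1 new [(6,2)] -> total=1
Click 2 (5,1) count=2: revealed 1 new [(5,1)] -> total=2
Click 3 (0,1) count=0: revealed 17 new [(0,0) (0,1) (0,2) (1,0) (1,1) (1,2) (2,0) (2,1) (2,2) (3,0) (3,1) (3,2) (4,0) (4,1) (5,0) (6,0) (6,1)] -> total=19
Click 4 (0,2) count=1: revealed 0 new [(none)] -> total=19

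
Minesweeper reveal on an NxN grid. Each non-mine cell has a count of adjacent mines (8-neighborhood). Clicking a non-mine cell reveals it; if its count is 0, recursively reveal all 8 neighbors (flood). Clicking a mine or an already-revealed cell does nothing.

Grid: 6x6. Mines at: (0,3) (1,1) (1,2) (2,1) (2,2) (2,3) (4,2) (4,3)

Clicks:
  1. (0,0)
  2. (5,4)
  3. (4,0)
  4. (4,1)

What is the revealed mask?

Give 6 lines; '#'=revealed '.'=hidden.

Click 1 (0,0) count=1: revealed 1 new [(0,0)] -> total=1
Click 2 (5,4) count=1: revealed 1 new [(5,4)] -> total=2
Click 3 (4,0) count=0: revealed 6 new [(3,0) (3,1) (4,0) (4,1) (5,0) (5,1)] -> total=8
Click 4 (4,1) count=1: revealed 0 new [(none)] -> total=8

Answer: #.....
......
......
##....
##....
##..#.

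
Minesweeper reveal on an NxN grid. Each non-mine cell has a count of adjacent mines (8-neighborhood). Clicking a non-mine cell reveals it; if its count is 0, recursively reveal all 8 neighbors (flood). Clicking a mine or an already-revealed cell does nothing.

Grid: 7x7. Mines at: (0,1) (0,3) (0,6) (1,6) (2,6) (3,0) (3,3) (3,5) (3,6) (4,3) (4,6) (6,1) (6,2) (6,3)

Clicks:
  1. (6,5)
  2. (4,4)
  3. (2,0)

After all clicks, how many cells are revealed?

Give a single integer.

Click 1 (6,5) count=0: revealed 6 new [(5,4) (5,5) (5,6) (6,4) (6,5) (6,6)] -> total=6
Click 2 (4,4) count=3: revealed 1 new [(4,4)] -> total=7
Click 3 (2,0) count=1: revealed 1 new [(2,0)] -> total=8

Answer: 8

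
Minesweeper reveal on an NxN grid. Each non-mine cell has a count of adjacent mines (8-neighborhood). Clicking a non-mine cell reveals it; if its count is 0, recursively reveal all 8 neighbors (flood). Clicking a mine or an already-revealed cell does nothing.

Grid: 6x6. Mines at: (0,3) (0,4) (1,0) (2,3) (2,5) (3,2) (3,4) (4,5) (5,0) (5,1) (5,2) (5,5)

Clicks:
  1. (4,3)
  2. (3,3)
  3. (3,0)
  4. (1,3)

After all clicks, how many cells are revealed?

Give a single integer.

Answer: 9

Derivation:
Click 1 (4,3) count=3: revealed 1 new [(4,3)] -> total=1
Click 2 (3,3) count=3: revealed 1 new [(3,3)] -> total=2
Click 3 (3,0) count=0: revealed 6 new [(2,0) (2,1) (3,0) (3,1) (4,0) (4,1)] -> total=8
Click 4 (1,3) count=3: revealed 1 new [(1,3)] -> total=9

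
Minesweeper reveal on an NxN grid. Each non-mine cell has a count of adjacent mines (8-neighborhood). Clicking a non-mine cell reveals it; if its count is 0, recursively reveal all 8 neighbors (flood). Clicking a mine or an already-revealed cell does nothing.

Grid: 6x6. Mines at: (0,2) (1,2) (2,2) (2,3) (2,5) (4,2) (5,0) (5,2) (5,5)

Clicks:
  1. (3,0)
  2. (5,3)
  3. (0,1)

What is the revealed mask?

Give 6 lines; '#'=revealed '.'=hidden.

Answer: ##....
##....
##....
##....
##....
...#..

Derivation:
Click 1 (3,0) count=0: revealed 10 new [(0,0) (0,1) (1,0) (1,1) (2,0) (2,1) (3,0) (3,1) (4,0) (4,1)] -> total=10
Click 2 (5,3) count=2: revealed 1 new [(5,3)] -> total=11
Click 3 (0,1) count=2: revealed 0 new [(none)] -> total=11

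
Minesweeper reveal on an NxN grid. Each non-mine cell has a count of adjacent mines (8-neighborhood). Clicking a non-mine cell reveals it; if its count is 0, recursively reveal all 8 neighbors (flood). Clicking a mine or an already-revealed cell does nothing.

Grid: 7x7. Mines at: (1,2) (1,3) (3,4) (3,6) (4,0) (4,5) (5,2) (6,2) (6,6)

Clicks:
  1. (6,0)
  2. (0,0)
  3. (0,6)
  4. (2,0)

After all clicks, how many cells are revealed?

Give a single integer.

Click 1 (6,0) count=0: revealed 4 new [(5,0) (5,1) (6,0) (6,1)] -> total=4
Click 2 (0,0) count=0: revealed 8 new [(0,0) (0,1) (1,0) (1,1) (2,0) (2,1) (3,0) (3,1)] -> total=12
Click 3 (0,6) count=0: revealed 9 new [(0,4) (0,5) (0,6) (1,4) (1,5) (1,6) (2,4) (2,5) (2,6)] -> total=21
Click 4 (2,0) count=0: revealed 0 new [(none)] -> total=21

Answer: 21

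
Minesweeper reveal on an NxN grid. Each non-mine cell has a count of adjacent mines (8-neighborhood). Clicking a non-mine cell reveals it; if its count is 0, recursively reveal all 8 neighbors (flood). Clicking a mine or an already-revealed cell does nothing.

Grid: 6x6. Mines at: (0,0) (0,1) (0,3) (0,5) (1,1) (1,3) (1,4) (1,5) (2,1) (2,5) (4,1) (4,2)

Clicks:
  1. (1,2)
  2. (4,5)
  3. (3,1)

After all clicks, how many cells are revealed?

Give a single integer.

Answer: 11

Derivation:
Click 1 (1,2) count=5: revealed 1 new [(1,2)] -> total=1
Click 2 (4,5) count=0: revealed 9 new [(3,3) (3,4) (3,5) (4,3) (4,4) (4,5) (5,3) (5,4) (5,5)] -> total=10
Click 3 (3,1) count=3: revealed 1 new [(3,1)] -> total=11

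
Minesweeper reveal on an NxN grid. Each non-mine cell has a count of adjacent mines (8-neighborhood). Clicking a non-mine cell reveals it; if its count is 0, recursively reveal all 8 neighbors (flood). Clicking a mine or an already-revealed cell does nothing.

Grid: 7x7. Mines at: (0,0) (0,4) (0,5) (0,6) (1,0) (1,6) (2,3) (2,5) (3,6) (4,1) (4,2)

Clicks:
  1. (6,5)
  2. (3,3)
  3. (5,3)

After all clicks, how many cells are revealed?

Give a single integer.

Click 1 (6,5) count=0: revealed 21 new [(3,3) (3,4) (3,5) (4,3) (4,4) (4,5) (4,6) (5,0) (5,1) (5,2) (5,3) (5,4) (5,5) (5,6) (6,0) (6,1) (6,2) (6,3) (6,4) (6,5) (6,6)] -> total=21
Click 2 (3,3) count=2: revealed 0 new [(none)] -> total=21
Click 3 (5,3) count=1: revealed 0 new [(none)] -> total=21

Answer: 21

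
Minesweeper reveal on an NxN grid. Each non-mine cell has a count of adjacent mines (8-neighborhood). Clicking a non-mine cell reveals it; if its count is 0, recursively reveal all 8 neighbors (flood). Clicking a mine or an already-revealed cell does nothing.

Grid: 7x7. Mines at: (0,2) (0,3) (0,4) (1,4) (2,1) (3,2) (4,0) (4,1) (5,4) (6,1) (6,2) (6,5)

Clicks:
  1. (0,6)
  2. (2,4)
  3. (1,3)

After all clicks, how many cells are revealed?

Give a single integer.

Answer: 19

Derivation:
Click 1 (0,6) count=0: revealed 18 new [(0,5) (0,6) (1,5) (1,6) (2,3) (2,4) (2,5) (2,6) (3,3) (3,4) (3,5) (3,6) (4,3) (4,4) (4,5) (4,6) (5,5) (5,6)] -> total=18
Click 2 (2,4) count=1: revealed 0 new [(none)] -> total=18
Click 3 (1,3) count=4: revealed 1 new [(1,3)] -> total=19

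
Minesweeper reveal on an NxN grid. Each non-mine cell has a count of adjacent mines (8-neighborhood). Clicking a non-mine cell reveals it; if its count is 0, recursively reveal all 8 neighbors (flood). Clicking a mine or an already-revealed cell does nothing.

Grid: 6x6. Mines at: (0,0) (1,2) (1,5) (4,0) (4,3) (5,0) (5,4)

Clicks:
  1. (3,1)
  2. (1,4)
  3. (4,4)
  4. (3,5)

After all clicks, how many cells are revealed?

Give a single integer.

Answer: 8

Derivation:
Click 1 (3,1) count=1: revealed 1 new [(3,1)] -> total=1
Click 2 (1,4) count=1: revealed 1 new [(1,4)] -> total=2
Click 3 (4,4) count=2: revealed 1 new [(4,4)] -> total=3
Click 4 (3,5) count=0: revealed 5 new [(2,4) (2,5) (3,4) (3,5) (4,5)] -> total=8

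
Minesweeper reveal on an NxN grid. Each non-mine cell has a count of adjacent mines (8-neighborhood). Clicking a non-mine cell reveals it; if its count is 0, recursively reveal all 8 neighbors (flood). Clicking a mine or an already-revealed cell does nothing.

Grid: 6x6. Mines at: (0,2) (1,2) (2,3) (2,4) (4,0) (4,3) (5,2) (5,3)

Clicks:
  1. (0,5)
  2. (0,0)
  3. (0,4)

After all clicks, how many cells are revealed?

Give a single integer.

Answer: 14

Derivation:
Click 1 (0,5) count=0: revealed 6 new [(0,3) (0,4) (0,5) (1,3) (1,4) (1,5)] -> total=6
Click 2 (0,0) count=0: revealed 8 new [(0,0) (0,1) (1,0) (1,1) (2,0) (2,1) (3,0) (3,1)] -> total=14
Click 3 (0,4) count=0: revealed 0 new [(none)] -> total=14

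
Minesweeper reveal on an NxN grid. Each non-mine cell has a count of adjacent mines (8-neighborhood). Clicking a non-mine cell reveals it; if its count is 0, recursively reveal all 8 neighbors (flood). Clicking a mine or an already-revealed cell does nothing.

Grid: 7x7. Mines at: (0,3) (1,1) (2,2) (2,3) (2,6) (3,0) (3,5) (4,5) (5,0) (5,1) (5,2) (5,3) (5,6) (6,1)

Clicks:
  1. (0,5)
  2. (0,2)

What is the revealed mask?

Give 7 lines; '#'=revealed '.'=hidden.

Click 1 (0,5) count=0: revealed 6 new [(0,4) (0,5) (0,6) (1,4) (1,5) (1,6)] -> total=6
Click 2 (0,2) count=2: revealed 1 new [(0,2)] -> total=7

Answer: ..#.###
....###
.......
.......
.......
.......
.......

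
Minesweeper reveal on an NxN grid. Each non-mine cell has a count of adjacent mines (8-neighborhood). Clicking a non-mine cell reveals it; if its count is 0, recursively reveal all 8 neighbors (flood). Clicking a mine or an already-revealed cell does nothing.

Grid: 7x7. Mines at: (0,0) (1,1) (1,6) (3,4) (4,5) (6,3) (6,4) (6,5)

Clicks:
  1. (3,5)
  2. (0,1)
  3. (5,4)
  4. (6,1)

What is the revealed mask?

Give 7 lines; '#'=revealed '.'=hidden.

Click 1 (3,5) count=2: revealed 1 new [(3,5)] -> total=1
Click 2 (0,1) count=2: revealed 1 new [(0,1)] -> total=2
Click 3 (5,4) count=4: revealed 1 new [(5,4)] -> total=3
Click 4 (6,1) count=0: revealed 19 new [(2,0) (2,1) (2,2) (2,3) (3,0) (3,1) (3,2) (3,3) (4,0) (4,1) (4,2) (4,3) (5,0) (5,1) (5,2) (5,3) (6,0) (6,1) (6,2)] -> total=22

Answer: .#.....
.......
####...
####.#.
####...
#####..
###....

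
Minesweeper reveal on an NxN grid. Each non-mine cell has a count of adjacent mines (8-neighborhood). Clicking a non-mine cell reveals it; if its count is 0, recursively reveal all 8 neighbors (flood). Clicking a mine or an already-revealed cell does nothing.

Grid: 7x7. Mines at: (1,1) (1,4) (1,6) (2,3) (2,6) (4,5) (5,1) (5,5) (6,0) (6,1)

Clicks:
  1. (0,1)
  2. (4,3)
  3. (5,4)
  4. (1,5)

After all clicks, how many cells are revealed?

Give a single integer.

Answer: 14

Derivation:
Click 1 (0,1) count=1: revealed 1 new [(0,1)] -> total=1
Click 2 (4,3) count=0: revealed 12 new [(3,2) (3,3) (3,4) (4,2) (4,3) (4,4) (5,2) (5,3) (5,4) (6,2) (6,3) (6,4)] -> total=13
Click 3 (5,4) count=2: revealed 0 new [(none)] -> total=13
Click 4 (1,5) count=3: revealed 1 new [(1,5)] -> total=14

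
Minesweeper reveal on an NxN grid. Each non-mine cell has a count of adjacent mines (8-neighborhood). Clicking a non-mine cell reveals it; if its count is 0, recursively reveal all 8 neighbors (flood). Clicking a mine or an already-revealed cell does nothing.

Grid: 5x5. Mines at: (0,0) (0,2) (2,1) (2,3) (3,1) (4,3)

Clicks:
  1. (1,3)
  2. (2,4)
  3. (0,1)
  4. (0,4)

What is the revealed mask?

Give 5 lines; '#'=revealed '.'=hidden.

Answer: .#.##
...##
....#
.....
.....

Derivation:
Click 1 (1,3) count=2: revealed 1 new [(1,3)] -> total=1
Click 2 (2,4) count=1: revealed 1 new [(2,4)] -> total=2
Click 3 (0,1) count=2: revealed 1 new [(0,1)] -> total=3
Click 4 (0,4) count=0: revealed 3 new [(0,3) (0,4) (1,4)] -> total=6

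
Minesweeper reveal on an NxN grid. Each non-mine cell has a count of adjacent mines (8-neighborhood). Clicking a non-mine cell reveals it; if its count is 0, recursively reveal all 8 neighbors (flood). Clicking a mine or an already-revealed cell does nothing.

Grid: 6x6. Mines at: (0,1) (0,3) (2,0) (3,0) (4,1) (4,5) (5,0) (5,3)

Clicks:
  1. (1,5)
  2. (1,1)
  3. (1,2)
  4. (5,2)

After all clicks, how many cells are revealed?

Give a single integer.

Answer: 21

Derivation:
Click 1 (1,5) count=0: revealed 20 new [(0,4) (0,5) (1,1) (1,2) (1,3) (1,4) (1,5) (2,1) (2,2) (2,3) (2,4) (2,5) (3,1) (3,2) (3,3) (3,4) (3,5) (4,2) (4,3) (4,4)] -> total=20
Click 2 (1,1) count=2: revealed 0 new [(none)] -> total=20
Click 3 (1,2) count=2: revealed 0 new [(none)] -> total=20
Click 4 (5,2) count=2: revealed 1 new [(5,2)] -> total=21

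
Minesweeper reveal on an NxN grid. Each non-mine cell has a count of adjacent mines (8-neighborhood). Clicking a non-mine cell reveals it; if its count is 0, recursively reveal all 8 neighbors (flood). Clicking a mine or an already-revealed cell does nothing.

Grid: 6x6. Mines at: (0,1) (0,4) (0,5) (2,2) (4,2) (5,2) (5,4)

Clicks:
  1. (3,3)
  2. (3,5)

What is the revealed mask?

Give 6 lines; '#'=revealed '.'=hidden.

Click 1 (3,3) count=2: revealed 1 new [(3,3)] -> total=1
Click 2 (3,5) count=0: revealed 11 new [(1,3) (1,4) (1,5) (2,3) (2,4) (2,5) (3,4) (3,5) (4,3) (4,4) (4,5)] -> total=12

Answer: ......
...###
...###
...###
...###
......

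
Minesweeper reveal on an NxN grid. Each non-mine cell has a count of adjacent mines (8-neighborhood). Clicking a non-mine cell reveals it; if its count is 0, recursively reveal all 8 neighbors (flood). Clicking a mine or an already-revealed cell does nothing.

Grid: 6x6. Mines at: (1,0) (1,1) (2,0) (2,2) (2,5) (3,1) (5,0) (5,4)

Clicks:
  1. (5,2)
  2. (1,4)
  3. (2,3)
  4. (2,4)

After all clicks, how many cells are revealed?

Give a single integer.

Click 1 (5,2) count=0: revealed 6 new [(4,1) (4,2) (4,3) (5,1) (5,2) (5,3)] -> total=6
Click 2 (1,4) count=1: revealed 1 new [(1,4)] -> total=7
Click 3 (2,3) count=1: revealed 1 new [(2,3)] -> total=8
Click 4 (2,4) count=1: revealed 1 new [(2,4)] -> total=9

Answer: 9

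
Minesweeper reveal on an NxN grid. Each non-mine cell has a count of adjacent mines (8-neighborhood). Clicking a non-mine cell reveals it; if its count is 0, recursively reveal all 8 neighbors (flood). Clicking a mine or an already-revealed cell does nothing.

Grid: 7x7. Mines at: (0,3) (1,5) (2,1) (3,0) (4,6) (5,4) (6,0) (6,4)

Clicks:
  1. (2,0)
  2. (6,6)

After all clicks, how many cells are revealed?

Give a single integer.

Answer: 5

Derivation:
Click 1 (2,0) count=2: revealed 1 new [(2,0)] -> total=1
Click 2 (6,6) count=0: revealed 4 new [(5,5) (5,6) (6,5) (6,6)] -> total=5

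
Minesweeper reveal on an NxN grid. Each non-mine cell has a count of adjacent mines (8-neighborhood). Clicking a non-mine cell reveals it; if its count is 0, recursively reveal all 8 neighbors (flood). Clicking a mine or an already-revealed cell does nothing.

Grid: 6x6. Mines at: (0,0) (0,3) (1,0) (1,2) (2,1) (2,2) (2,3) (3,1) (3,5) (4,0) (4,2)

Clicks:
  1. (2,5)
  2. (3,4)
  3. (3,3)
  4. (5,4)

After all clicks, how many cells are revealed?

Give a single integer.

Click 1 (2,5) count=1: revealed 1 new [(2,5)] -> total=1
Click 2 (3,4) count=2: revealed 1 new [(3,4)] -> total=2
Click 3 (3,3) count=3: revealed 1 new [(3,3)] -> total=3
Click 4 (5,4) count=0: revealed 6 new [(4,3) (4,4) (4,5) (5,3) (5,4) (5,5)] -> total=9

Answer: 9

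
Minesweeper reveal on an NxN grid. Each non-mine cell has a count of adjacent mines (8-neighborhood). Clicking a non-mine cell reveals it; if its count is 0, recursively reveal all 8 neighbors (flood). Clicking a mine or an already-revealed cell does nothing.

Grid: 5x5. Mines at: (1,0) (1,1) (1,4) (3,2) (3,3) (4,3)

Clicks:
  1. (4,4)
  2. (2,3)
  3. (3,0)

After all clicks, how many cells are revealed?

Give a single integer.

Click 1 (4,4) count=2: revealed 1 new [(4,4)] -> total=1
Click 2 (2,3) count=3: revealed 1 new [(2,3)] -> total=2
Click 3 (3,0) count=0: revealed 6 new [(2,0) (2,1) (3,0) (3,1) (4,0) (4,1)] -> total=8

Answer: 8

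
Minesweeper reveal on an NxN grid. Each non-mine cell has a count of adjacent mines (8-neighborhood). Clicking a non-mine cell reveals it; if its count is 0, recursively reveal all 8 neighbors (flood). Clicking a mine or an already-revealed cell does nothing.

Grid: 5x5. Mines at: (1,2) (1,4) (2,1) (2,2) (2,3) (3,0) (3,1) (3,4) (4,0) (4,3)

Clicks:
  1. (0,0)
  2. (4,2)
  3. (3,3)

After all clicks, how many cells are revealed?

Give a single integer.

Click 1 (0,0) count=0: revealed 4 new [(0,0) (0,1) (1,0) (1,1)] -> total=4
Click 2 (4,2) count=2: revealed 1 new [(4,2)] -> total=5
Click 3 (3,3) count=4: revealed 1 new [(3,3)] -> total=6

Answer: 6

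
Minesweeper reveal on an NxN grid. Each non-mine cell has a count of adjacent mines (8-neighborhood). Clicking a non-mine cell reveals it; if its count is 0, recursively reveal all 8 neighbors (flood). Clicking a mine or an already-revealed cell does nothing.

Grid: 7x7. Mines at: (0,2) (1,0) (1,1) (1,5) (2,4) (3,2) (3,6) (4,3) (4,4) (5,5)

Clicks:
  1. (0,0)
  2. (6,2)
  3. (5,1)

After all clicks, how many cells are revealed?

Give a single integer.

Click 1 (0,0) count=2: revealed 1 new [(0,0)] -> total=1
Click 2 (6,2) count=0: revealed 17 new [(2,0) (2,1) (3,0) (3,1) (4,0) (4,1) (4,2) (5,0) (5,1) (5,2) (5,3) (5,4) (6,0) (6,1) (6,2) (6,3) (6,4)] -> total=18
Click 3 (5,1) count=0: revealed 0 new [(none)] -> total=18

Answer: 18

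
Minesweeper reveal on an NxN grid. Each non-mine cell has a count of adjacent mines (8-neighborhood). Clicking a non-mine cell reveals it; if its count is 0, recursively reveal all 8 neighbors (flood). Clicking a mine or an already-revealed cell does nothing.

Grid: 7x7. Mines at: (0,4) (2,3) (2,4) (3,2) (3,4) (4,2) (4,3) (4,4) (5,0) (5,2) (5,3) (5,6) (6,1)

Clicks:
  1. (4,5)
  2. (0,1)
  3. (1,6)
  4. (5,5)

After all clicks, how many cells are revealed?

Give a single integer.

Click 1 (4,5) count=3: revealed 1 new [(4,5)] -> total=1
Click 2 (0,1) count=0: revealed 15 new [(0,0) (0,1) (0,2) (0,3) (1,0) (1,1) (1,2) (1,3) (2,0) (2,1) (2,2) (3,0) (3,1) (4,0) (4,1)] -> total=16
Click 3 (1,6) count=0: revealed 9 new [(0,5) (0,6) (1,5) (1,6) (2,5) (2,6) (3,5) (3,6) (4,6)] -> total=25
Click 4 (5,5) count=2: revealed 1 new [(5,5)] -> total=26

Answer: 26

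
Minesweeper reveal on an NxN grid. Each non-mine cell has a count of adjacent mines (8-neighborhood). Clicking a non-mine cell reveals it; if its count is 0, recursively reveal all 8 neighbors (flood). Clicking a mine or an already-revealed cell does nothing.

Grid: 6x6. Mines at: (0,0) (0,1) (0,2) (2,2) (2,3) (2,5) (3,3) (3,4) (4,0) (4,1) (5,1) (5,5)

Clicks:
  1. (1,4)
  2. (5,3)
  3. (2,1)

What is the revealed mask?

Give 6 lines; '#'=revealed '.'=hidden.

Click 1 (1,4) count=2: revealed 1 new [(1,4)] -> total=1
Click 2 (5,3) count=0: revealed 6 new [(4,2) (4,3) (4,4) (5,2) (5,3) (5,4)] -> total=7
Click 3 (2,1) count=1: revealed 1 new [(2,1)] -> total=8

Answer: ......
....#.
.#....
......
..###.
..###.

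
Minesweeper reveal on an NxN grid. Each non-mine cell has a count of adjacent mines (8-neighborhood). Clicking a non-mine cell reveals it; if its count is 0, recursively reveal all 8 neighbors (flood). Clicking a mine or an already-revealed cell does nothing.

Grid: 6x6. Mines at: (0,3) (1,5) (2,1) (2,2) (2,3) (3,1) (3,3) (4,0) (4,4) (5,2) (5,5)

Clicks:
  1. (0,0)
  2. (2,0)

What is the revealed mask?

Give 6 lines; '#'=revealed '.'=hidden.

Click 1 (0,0) count=0: revealed 6 new [(0,0) (0,1) (0,2) (1,0) (1,1) (1,2)] -> total=6
Click 2 (2,0) count=2: revealed 1 new [(2,0)] -> total=7

Answer: ###...
###...
#.....
......
......
......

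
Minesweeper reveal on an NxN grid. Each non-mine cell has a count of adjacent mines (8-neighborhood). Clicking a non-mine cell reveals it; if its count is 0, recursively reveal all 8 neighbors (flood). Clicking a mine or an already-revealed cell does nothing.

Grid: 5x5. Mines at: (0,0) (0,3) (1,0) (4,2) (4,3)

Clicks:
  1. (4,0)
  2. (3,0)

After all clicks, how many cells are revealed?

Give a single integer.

Click 1 (4,0) count=0: revealed 6 new [(2,0) (2,1) (3,0) (3,1) (4,0) (4,1)] -> total=6
Click 2 (3,0) count=0: revealed 0 new [(none)] -> total=6

Answer: 6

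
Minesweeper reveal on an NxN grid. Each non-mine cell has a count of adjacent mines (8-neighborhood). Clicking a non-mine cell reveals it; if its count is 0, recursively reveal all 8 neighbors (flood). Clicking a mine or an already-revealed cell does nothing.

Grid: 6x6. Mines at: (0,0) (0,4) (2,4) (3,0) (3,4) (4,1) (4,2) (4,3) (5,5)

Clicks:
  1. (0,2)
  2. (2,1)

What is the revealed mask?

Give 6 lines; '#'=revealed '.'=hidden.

Answer: .###..
.###..
.###..
.###..
......
......

Derivation:
Click 1 (0,2) count=0: revealed 12 new [(0,1) (0,2) (0,3) (1,1) (1,2) (1,3) (2,1) (2,2) (2,3) (3,1) (3,2) (3,3)] -> total=12
Click 2 (2,1) count=1: revealed 0 new [(none)] -> total=12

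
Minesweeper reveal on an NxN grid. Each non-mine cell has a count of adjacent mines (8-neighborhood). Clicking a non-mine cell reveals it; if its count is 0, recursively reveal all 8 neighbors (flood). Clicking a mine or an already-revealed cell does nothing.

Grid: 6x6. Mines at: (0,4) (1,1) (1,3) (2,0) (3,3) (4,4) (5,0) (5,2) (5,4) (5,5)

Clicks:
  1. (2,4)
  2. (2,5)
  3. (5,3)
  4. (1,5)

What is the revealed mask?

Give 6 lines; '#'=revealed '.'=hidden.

Answer: ......
....##
....##
....##
......
...#..

Derivation:
Click 1 (2,4) count=2: revealed 1 new [(2,4)] -> total=1
Click 2 (2,5) count=0: revealed 5 new [(1,4) (1,5) (2,5) (3,4) (3,5)] -> total=6
Click 3 (5,3) count=3: revealed 1 new [(5,3)] -> total=7
Click 4 (1,5) count=1: revealed 0 new [(none)] -> total=7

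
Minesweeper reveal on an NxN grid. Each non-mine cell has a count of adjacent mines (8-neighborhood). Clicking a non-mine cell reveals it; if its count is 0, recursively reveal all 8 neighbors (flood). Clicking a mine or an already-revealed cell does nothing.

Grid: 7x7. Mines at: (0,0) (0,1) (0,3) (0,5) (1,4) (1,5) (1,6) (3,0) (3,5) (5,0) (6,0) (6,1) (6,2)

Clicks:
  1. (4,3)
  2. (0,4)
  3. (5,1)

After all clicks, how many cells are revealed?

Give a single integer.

Click 1 (4,3) count=0: revealed 27 new [(1,1) (1,2) (1,3) (2,1) (2,2) (2,3) (2,4) (3,1) (3,2) (3,3) (3,4) (4,1) (4,2) (4,3) (4,4) (4,5) (4,6) (5,1) (5,2) (5,3) (5,4) (5,5) (5,6) (6,3) (6,4) (6,5) (6,6)] -> total=27
Click 2 (0,4) count=4: revealed 1 new [(0,4)] -> total=28
Click 3 (5,1) count=4: revealed 0 new [(none)] -> total=28

Answer: 28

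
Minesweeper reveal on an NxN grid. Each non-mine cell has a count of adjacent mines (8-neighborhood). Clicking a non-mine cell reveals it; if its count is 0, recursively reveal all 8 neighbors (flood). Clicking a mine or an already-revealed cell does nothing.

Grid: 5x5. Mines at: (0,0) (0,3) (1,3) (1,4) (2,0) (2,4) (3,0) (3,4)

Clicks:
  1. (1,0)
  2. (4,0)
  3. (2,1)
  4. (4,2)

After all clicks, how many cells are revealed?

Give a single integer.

Click 1 (1,0) count=2: revealed 1 new [(1,0)] -> total=1
Click 2 (4,0) count=1: revealed 1 new [(4,0)] -> total=2
Click 3 (2,1) count=2: revealed 1 new [(2,1)] -> total=3
Click 4 (4,2) count=0: revealed 8 new [(2,2) (2,3) (3,1) (3,2) (3,3) (4,1) (4,2) (4,3)] -> total=11

Answer: 11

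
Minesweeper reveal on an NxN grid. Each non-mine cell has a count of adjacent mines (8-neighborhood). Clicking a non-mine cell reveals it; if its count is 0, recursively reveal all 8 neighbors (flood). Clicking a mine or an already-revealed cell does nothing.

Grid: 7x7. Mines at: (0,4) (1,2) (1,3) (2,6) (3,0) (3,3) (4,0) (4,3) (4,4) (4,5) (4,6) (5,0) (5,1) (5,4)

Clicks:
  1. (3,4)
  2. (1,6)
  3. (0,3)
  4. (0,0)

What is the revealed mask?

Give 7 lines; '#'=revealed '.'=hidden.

Answer: ##.#...
##....#
##.....
....#..
.......
.......
.......

Derivation:
Click 1 (3,4) count=4: revealed 1 new [(3,4)] -> total=1
Click 2 (1,6) count=1: revealed 1 new [(1,6)] -> total=2
Click 3 (0,3) count=3: revealed 1 new [(0,3)] -> total=3
Click 4 (0,0) count=0: revealed 6 new [(0,0) (0,1) (1,0) (1,1) (2,0) (2,1)] -> total=9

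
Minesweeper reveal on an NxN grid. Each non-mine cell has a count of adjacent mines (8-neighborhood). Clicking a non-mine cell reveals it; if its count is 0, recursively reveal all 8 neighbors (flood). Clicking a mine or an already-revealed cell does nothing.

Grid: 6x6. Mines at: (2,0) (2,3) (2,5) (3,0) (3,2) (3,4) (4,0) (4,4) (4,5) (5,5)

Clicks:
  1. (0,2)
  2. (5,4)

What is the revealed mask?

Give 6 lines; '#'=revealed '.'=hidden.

Answer: ######
######
......
......
......
....#.

Derivation:
Click 1 (0,2) count=0: revealed 12 new [(0,0) (0,1) (0,2) (0,3) (0,4) (0,5) (1,0) (1,1) (1,2) (1,3) (1,4) (1,5)] -> total=12
Click 2 (5,4) count=3: revealed 1 new [(5,4)] -> total=13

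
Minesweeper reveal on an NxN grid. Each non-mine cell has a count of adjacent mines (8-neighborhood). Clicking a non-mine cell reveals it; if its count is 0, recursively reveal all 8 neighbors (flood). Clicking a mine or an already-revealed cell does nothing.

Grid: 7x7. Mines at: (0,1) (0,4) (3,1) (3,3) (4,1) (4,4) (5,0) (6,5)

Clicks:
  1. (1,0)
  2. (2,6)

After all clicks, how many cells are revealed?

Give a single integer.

Click 1 (1,0) count=1: revealed 1 new [(1,0)] -> total=1
Click 2 (2,6) count=0: revealed 15 new [(0,5) (0,6) (1,4) (1,5) (1,6) (2,4) (2,5) (2,6) (3,4) (3,5) (3,6) (4,5) (4,6) (5,5) (5,6)] -> total=16

Answer: 16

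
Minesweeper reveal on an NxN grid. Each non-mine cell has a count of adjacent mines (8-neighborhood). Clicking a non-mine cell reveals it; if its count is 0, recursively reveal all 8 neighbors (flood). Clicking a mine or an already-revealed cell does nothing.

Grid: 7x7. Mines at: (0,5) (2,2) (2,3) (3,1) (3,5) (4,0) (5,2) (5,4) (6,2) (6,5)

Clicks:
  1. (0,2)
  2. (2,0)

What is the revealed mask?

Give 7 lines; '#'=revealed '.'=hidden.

Answer: #####..
#####..
##.....
.......
.......
.......
.......

Derivation:
Click 1 (0,2) count=0: revealed 12 new [(0,0) (0,1) (0,2) (0,3) (0,4) (1,0) (1,1) (1,2) (1,3) (1,4) (2,0) (2,1)] -> total=12
Click 2 (2,0) count=1: revealed 0 new [(none)] -> total=12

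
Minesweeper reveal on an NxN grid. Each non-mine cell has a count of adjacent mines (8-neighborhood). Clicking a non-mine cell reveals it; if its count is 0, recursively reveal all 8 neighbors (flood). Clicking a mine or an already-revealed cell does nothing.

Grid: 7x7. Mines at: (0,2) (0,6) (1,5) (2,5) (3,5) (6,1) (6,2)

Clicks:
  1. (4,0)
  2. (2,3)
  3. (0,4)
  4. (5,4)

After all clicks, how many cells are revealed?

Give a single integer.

Click 1 (4,0) count=0: revealed 35 new [(0,0) (0,1) (1,0) (1,1) (1,2) (1,3) (1,4) (2,0) (2,1) (2,2) (2,3) (2,4) (3,0) (3,1) (3,2) (3,3) (3,4) (4,0) (4,1) (4,2) (4,3) (4,4) (4,5) (4,6) (5,0) (5,1) (5,2) (5,3) (5,4) (5,5) (5,6) (6,3) (6,4) (6,5) (6,6)] -> total=35
Click 2 (2,3) count=0: revealed 0 new [(none)] -> total=35
Click 3 (0,4) count=1: revealed 1 new [(0,4)] -> total=36
Click 4 (5,4) count=0: revealed 0 new [(none)] -> total=36

Answer: 36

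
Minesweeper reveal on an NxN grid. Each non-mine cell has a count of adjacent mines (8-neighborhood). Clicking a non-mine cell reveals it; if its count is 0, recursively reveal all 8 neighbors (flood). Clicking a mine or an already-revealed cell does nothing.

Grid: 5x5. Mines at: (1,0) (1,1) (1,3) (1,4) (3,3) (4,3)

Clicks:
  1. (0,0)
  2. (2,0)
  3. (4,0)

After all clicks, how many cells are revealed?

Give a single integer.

Answer: 10

Derivation:
Click 1 (0,0) count=2: revealed 1 new [(0,0)] -> total=1
Click 2 (2,0) count=2: revealed 1 new [(2,0)] -> total=2
Click 3 (4,0) count=0: revealed 8 new [(2,1) (2,2) (3,0) (3,1) (3,2) (4,0) (4,1) (4,2)] -> total=10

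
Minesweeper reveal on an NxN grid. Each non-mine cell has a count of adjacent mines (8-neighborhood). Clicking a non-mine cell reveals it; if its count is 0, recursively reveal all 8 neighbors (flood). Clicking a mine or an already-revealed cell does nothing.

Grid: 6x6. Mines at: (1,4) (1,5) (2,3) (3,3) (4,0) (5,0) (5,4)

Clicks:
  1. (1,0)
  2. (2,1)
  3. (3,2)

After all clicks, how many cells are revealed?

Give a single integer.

Answer: 14

Derivation:
Click 1 (1,0) count=0: revealed 14 new [(0,0) (0,1) (0,2) (0,3) (1,0) (1,1) (1,2) (1,3) (2,0) (2,1) (2,2) (3,0) (3,1) (3,2)] -> total=14
Click 2 (2,1) count=0: revealed 0 new [(none)] -> total=14
Click 3 (3,2) count=2: revealed 0 new [(none)] -> total=14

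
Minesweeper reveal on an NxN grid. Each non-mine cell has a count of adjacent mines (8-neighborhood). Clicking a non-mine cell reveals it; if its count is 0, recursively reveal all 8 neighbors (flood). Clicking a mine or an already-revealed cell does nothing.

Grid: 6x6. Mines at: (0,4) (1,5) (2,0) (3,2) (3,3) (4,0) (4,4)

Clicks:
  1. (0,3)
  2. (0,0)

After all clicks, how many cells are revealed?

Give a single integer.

Answer: 11

Derivation:
Click 1 (0,3) count=1: revealed 1 new [(0,3)] -> total=1
Click 2 (0,0) count=0: revealed 10 new [(0,0) (0,1) (0,2) (1,0) (1,1) (1,2) (1,3) (2,1) (2,2) (2,3)] -> total=11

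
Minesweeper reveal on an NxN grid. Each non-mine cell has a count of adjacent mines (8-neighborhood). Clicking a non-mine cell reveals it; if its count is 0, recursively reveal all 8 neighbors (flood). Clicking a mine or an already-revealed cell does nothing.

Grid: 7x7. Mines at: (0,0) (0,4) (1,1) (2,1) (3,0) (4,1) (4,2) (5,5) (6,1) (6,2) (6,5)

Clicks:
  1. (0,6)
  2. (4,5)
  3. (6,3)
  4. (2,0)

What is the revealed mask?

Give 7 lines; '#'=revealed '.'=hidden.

Answer: .....##
..#####
#.#####
..#####
...####
.......
...#...

Derivation:
Click 1 (0,6) count=0: revealed 21 new [(0,5) (0,6) (1,2) (1,3) (1,4) (1,5) (1,6) (2,2) (2,3) (2,4) (2,5) (2,6) (3,2) (3,3) (3,4) (3,5) (3,6) (4,3) (4,4) (4,5) (4,6)] -> total=21
Click 2 (4,5) count=1: revealed 0 new [(none)] -> total=21
Click 3 (6,3) count=1: revealed 1 new [(6,3)] -> total=22
Click 4 (2,0) count=3: revealed 1 new [(2,0)] -> total=23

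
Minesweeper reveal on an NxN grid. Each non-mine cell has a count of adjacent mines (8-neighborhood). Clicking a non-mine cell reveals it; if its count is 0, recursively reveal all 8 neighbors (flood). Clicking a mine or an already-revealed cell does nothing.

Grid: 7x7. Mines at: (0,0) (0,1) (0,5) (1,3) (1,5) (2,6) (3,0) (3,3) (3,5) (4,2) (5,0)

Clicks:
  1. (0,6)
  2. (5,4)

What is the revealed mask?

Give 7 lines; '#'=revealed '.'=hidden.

Click 1 (0,6) count=2: revealed 1 new [(0,6)] -> total=1
Click 2 (5,4) count=0: revealed 16 new [(4,3) (4,4) (4,5) (4,6) (5,1) (5,2) (5,3) (5,4) (5,5) (5,6) (6,1) (6,2) (6,3) (6,4) (6,5) (6,6)] -> total=17

Answer: ......#
.......
.......
.......
...####
.######
.######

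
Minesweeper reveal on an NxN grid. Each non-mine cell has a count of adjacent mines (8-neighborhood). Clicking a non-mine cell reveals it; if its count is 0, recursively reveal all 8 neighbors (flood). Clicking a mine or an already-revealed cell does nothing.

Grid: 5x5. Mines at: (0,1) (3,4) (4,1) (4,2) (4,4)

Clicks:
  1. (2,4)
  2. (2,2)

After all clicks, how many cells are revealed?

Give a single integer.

Click 1 (2,4) count=1: revealed 1 new [(2,4)] -> total=1
Click 2 (2,2) count=0: revealed 16 new [(0,2) (0,3) (0,4) (1,0) (1,1) (1,2) (1,3) (1,4) (2,0) (2,1) (2,2) (2,3) (3,0) (3,1) (3,2) (3,3)] -> total=17

Answer: 17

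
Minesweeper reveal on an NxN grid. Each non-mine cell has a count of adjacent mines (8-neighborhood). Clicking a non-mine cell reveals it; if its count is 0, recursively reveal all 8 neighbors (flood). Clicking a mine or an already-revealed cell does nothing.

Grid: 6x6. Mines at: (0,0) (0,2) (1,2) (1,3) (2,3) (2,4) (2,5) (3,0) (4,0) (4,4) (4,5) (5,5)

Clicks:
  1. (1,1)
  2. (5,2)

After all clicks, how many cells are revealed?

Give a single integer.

Click 1 (1,1) count=3: revealed 1 new [(1,1)] -> total=1
Click 2 (5,2) count=0: revealed 9 new [(3,1) (3,2) (3,3) (4,1) (4,2) (4,3) (5,1) (5,2) (5,3)] -> total=10

Answer: 10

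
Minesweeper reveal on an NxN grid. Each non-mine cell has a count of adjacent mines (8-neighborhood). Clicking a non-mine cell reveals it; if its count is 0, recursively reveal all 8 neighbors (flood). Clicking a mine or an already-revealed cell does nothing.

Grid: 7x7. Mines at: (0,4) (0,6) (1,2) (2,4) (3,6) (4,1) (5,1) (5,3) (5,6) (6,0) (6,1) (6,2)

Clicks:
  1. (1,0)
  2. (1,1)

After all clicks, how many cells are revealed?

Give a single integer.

Click 1 (1,0) count=0: revealed 8 new [(0,0) (0,1) (1,0) (1,1) (2,0) (2,1) (3,0) (3,1)] -> total=8
Click 2 (1,1) count=1: revealed 0 new [(none)] -> total=8

Answer: 8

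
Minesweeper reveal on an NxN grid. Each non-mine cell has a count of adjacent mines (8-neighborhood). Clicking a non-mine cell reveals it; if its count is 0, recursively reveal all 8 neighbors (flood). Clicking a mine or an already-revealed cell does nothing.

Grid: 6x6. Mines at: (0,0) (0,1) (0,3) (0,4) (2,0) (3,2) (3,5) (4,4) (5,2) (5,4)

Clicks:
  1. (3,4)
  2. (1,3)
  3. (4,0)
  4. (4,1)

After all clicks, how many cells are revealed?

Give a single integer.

Answer: 8

Derivation:
Click 1 (3,4) count=2: revealed 1 new [(3,4)] -> total=1
Click 2 (1,3) count=2: revealed 1 new [(1,3)] -> total=2
Click 3 (4,0) count=0: revealed 6 new [(3,0) (3,1) (4,0) (4,1) (5,0) (5,1)] -> total=8
Click 4 (4,1) count=2: revealed 0 new [(none)] -> total=8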